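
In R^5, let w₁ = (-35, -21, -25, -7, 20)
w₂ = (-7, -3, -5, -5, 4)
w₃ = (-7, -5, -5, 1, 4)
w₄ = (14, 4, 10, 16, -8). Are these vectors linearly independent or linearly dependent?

Place the vectors as rows of a 4×5 matrix and reduce to echelon form.
The reduction yields 2 nonzero rows, so the rank is 2.
Since rank 2 < 4, the set is linearly dependent.

linearly dependent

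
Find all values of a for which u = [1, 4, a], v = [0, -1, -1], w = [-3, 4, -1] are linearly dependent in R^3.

Place the vectors as rows of a 3×3 matrix; dependence ⇔ determinant zero.
The determinant works out to 17 - 3*a.
Setting this to zero gives a = 17/3.

a = 17/3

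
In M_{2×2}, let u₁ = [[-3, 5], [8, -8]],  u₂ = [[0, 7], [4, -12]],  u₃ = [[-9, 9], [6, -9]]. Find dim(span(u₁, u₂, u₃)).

Represent each element by its coordinate vector in ℝ⁴.
Form the matrix with u₁, u₂, u₃ as columns and reduce.
The echelon form has 3 nonzero rows, so the rank is 3.

3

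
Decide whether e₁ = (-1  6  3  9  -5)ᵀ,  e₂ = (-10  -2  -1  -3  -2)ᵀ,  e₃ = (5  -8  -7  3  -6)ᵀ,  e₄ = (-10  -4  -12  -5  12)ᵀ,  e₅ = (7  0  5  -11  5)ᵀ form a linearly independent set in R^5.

linearly independent

Form the 5×5 matrix with these as columns; its determinant is -35574.
A nonzero determinant means the columns are linearly independent.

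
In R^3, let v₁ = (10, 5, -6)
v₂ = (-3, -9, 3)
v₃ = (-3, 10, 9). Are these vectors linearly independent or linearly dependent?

linearly independent

Place the vectors as rows of a 3×3 matrix and reduce to echelon form.
The reduction yields 3 nonzero rows, so the rank is 3.
Since rank = 3 (the number of vectors), the set is linearly independent.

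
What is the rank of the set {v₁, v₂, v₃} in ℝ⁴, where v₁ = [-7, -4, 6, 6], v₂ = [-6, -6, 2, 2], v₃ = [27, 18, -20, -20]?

Row-reduce the 3×4 matrix with these as rows.
The echelon form has 2 nonzero rows, so the rank is 2.

2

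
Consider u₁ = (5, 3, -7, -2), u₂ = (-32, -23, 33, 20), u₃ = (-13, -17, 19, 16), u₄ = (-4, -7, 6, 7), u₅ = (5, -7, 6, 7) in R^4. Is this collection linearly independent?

There are 5 vectors in a 4-dimensional space, so they cannot be linearly independent.

linearly dependent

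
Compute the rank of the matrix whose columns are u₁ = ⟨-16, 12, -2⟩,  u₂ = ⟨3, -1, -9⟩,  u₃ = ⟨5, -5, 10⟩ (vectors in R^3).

Put the 3×3 matrix [u₁|u₂|u₃] into echelon form.
There are 2 pivot columns, so rank = 2.

rank 2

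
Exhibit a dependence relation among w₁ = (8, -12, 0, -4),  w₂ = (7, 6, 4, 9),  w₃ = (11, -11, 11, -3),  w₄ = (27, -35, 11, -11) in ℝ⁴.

Set up α₁w₁ + … + α₄w₄ = 0 and solve the homogeneous system.
The free variable yields coefficients (2, 0, 1, -1) (any nonzero multiple also works).

2w₁ + w₃ - w₄ = 0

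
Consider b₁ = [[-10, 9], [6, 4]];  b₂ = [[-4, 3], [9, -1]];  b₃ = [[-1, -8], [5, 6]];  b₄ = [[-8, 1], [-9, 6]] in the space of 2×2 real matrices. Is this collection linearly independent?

linearly independent

Take coordinates with respect to the standard basis {E₁₁, E₁₂, E₂₁, E₂₂}.
Place the vectors as rows of a 4×4 matrix and reduce to echelon form.
The reduction yields 4 nonzero rows, so the rank is 4.
Since rank = 4 (the number of vectors), the set is linearly independent.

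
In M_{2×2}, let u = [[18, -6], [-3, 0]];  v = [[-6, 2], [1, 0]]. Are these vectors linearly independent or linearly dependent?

Write each element as a coordinate vector in ℝ⁴ using {E₁₁, E₁₂, E₂₁, E₂₂}.
One vector is a scalar multiple of another, so the set is dependent.

linearly dependent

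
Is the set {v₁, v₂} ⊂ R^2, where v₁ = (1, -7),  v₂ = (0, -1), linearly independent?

linearly independent

The matrix [v₁|v₂] has determinant -1.
A nonzero determinant means the columns are linearly independent.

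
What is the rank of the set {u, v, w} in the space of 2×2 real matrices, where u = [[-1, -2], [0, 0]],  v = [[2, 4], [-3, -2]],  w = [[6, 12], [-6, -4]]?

rank 2

Use coordinates relative to {E₁₁, E₁₂, E₂₁, E₂₂}.
Form the matrix with u, v, w as columns and reduce.
The echelon form has 2 nonzero rows, so the rank is 2.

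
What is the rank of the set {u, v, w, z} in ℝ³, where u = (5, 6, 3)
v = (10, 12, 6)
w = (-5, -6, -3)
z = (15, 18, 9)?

Row-reduce the 4×3 matrix with these as rows.
Exactly 1 pivot survives; hence the rank is 1.
(With 4 elements in a 3-dimensional space the rank is at most 3.)

1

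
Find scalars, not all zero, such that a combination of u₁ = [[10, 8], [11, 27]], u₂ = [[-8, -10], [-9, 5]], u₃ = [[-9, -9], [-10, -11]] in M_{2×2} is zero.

u₁ - u₂ + 2u₃ = 0

Take coordinates with respect to {E₁₁, E₁₂, E₂₁, E₂₂}.
Write the vectors as columns of a matrix and find a nonzero vector in its null space.
The free variable yields coefficients (1, -1, 2) (any nonzero multiple also works).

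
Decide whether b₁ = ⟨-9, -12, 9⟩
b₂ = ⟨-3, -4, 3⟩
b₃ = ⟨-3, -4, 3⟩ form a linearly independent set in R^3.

The matrix [b₁|b₂|b₃] has determinant 0.
A zero determinant means the columns are linearly dependent.

linearly dependent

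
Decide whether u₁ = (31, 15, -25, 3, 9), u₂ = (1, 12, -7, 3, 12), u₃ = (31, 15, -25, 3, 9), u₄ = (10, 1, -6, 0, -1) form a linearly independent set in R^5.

Row-reduce the matrix whose columns are u₁, u₂, u₃, u₄.
The reduction yields 2 nonzero rows, so the rank is 2.
Since rank 2 < 4, the set is linearly dependent.

linearly dependent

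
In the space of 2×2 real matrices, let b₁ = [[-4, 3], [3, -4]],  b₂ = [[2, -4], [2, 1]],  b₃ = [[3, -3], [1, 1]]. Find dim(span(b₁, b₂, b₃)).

Pass to coordinate vectors with respect to the basis {E₁₁, E₁₂, E₂₁, E₂₂}.
Form the matrix with b₁, b₂, b₃ as columns and reduce.
Reduction leaves 3 leading entries, giving rank 3.

3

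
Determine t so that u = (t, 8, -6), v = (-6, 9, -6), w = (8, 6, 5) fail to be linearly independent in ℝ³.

Place the vectors as rows of a 3×3 matrix; dependence ⇔ determinant zero.
Expanding, det = 81*t + 504.
Solving 81*t + 504 = 0 yields t = -56/9.

t = -56/9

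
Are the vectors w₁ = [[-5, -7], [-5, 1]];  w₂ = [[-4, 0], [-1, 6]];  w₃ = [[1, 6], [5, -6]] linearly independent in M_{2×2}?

linearly independent

Write each element as a coordinate vector in ℝ⁴ using {E₁₁, E₁₂, E₂₁, E₂₂}.
Row-reduce the matrix whose columns are w₁, w₂, w₃.
The reduction yields 3 nonzero rows, so the rank is 3.
Since rank = 3 (the number of vectors), the set is linearly independent.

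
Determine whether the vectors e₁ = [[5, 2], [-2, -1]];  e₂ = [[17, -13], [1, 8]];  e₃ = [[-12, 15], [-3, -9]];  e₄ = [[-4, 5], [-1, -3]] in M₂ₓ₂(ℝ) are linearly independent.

linearly dependent

Write each element as a coordinate vector in ℝ⁴ using {E₁₁, E₁₂, E₂₁, E₂₂}.
The matrix [e₁|e₂|e₃|e₄] has determinant 0.
A zero determinant means the columns are linearly dependent.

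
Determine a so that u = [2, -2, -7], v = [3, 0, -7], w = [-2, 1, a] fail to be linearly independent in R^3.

The set is linearly dependent precisely when det[u; v; w] = 0.
The determinant works out to 6*a - 35.
Setting this to zero gives a = 35/6.

a = 35/6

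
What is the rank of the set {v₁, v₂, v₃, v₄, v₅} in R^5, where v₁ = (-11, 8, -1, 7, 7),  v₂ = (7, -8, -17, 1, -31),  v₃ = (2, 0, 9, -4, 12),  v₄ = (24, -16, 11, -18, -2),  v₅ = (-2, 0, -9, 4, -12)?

Row-reduce the 5×5 matrix with these as rows.
The echelon form has 2 nonzero rows, so the rank is 2.

rank 2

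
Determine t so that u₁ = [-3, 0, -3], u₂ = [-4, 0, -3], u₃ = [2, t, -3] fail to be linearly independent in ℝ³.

The vectors are dependent exactly when the determinant of the matrix with rows u₁, u₂, u₃ vanishes.
Expanding, det = 3*t.
This vanishes exactly when t = 0.

t = 0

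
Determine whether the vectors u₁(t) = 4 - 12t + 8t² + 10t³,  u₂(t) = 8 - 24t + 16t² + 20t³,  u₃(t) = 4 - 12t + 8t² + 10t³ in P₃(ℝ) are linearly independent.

Write each element as a coordinate vector in ℝ⁴ using {1, t, …, t³}.
Place the vectors as rows of a 3×4 matrix and reduce to echelon form.
The reduction yields 1 nonzero row, so the rank is 1.
Since rank 1 < 3, the set is linearly dependent.
Indeed 2u₁ - u₂ = 0.

linearly dependent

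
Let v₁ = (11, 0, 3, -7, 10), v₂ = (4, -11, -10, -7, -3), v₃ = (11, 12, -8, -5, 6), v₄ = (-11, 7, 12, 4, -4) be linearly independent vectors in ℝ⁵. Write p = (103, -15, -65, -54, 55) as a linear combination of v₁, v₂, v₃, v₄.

p = 3v₁ + v₂ + 2v₃ - 4v₄

Solve the system with v₁, v₂, v₃, v₄ as columns and p as the right-hand side.
Back-substitution yields (α₁, …, α₄) = (3, 1, 2, -4).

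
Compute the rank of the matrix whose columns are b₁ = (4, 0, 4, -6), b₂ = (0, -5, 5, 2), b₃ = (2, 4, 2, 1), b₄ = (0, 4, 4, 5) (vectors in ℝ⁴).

4

Form the matrix with b₁, b₂, b₃, b₄ as columns and reduce.
Reduction leaves 4 leading entries, giving rank 4.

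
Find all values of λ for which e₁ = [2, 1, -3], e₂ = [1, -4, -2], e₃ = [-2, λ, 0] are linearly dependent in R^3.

Dependence holds iff the 3×3 matrix [e₁ e₂ e₃] is singular.
The determinant works out to λ + 28.
Setting this to zero gives λ = -28.

λ = -28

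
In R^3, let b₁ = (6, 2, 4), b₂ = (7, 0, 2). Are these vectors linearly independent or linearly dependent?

Place the vectors as rows of a 2×3 matrix and reduce to echelon form.
The reduction yields 2 nonzero rows, so the rank is 2.
Since rank = 2 (the number of vectors), the set is linearly independent.

linearly independent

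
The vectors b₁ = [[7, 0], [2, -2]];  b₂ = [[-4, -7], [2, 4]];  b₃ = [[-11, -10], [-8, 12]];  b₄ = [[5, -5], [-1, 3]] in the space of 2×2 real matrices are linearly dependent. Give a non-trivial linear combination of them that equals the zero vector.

Pass to coordinate vectors relative to the basis {E₁₁, E₁₂, E₂₁, E₂₂}.
Solve the homogeneous system with b₁, b₂, b₃, b₄ as columns by row-reducing the coefficient matrix.
The free variable yields coefficients (3, 0, 1, -2) (any nonzero multiple also works).

3b₁ + b₃ - 2b₄ = 0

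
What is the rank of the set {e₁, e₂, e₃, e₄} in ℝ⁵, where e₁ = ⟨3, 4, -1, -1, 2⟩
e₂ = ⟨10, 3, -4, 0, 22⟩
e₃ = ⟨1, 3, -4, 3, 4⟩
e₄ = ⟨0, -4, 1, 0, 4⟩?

Put the 5×4 matrix [e₁|e₂|e₃|e₄] into echelon form.
Exactly 3 pivots survive; hence the rank is 3.

rank 3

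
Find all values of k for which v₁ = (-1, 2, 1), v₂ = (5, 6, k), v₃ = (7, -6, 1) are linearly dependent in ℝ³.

k = 11

Dependence holds iff the 3×3 matrix [v₁ v₂ v₃] is singular.
The determinant works out to 8*k - 88.
Setting this to zero gives k = 11.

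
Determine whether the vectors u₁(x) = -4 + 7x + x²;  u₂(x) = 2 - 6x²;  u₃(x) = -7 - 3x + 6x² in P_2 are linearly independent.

Take coordinates with respect to the standard basis {1, x, x²}.
The matrix [u₁|u₂|u₃] has determinant 276.
A nonzero determinant means the columns are linearly independent.

linearly independent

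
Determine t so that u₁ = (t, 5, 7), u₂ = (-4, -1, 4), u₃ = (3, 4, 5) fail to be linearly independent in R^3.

The vectors are dependent exactly when the determinant of the matrix with rows u₁, u₂, u₃ vanishes.
Cofactor expansion gives det = 69 - 21*t.
Setting this to zero gives t = 23/7.

t = 23/7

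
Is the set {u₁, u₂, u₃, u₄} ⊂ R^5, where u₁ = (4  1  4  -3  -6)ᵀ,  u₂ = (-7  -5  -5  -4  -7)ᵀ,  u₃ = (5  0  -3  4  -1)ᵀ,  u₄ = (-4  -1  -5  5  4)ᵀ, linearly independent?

Row-reduce the matrix whose columns are u₁, u₂, u₃, u₄.
The reduction yields 4 nonzero rows, so the rank is 4.
Since rank = 4 (the number of vectors), the set is linearly independent.

linearly independent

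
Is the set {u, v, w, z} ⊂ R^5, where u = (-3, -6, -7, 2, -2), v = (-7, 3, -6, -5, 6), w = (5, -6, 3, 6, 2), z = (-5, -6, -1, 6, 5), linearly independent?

linearly independent

Row-reduce the matrix whose columns are u, v, w, z.
The reduction yields 4 nonzero rows, so the rank is 4.
Since rank = 4 (the number of vectors), the set is linearly independent.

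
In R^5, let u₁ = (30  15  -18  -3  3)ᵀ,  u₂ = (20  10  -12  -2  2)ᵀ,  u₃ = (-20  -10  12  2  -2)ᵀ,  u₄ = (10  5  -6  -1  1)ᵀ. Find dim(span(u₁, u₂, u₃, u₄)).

1

Form the matrix with u₁, u₂, u₃, u₄ as columns and reduce.
Exactly 1 pivot survives; hence the rank is 1.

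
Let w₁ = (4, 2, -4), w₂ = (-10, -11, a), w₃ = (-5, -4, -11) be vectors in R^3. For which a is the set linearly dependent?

a = -54

The set is linearly dependent precisely when det[w₁; w₂; w₃] = 0.
Expanding, det = 6*a + 324.
This vanishes exactly when a = -54.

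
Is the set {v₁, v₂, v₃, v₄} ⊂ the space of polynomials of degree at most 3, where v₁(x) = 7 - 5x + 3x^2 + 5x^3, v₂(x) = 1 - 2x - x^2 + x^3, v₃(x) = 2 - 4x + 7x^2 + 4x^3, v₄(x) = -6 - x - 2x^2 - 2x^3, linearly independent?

linearly independent

Write each element as a coordinate vector in ℝ⁴ using {1, x, …, x^3}.
The matrix [v₁|v₂|v₃|v₄] has determinant 26.
A nonzero determinant means the columns are linearly independent.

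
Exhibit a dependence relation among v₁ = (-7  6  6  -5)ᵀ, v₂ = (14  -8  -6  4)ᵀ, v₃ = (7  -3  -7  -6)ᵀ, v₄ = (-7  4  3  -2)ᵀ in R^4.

Row-reduce the matrix with v₁, v₂, v₃, v₄ as columns; the null space gives the coefficients.
One solution (up to scaling) is (0, 1, 0, 2).

v₂ + 2v₄ = 0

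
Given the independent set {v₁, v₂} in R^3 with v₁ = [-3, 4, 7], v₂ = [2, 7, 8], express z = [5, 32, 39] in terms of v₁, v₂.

Since v₁, v₂ are independent, the coefficients expressing z are uniquely determined by a linear system.
Row-reducing the augmented matrix gives the unique coefficients (a₁, a₂) = (1, 4).

z = v₁ + 4v₂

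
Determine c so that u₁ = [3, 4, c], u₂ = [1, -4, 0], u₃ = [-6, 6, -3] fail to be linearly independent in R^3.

c = 8/3

The set is linearly dependent precisely when det[u₁; u₂; u₃] = 0.
Expanding, det = 48 - 18*c.
Solving 48 - 18*c = 0 yields c = 8/3.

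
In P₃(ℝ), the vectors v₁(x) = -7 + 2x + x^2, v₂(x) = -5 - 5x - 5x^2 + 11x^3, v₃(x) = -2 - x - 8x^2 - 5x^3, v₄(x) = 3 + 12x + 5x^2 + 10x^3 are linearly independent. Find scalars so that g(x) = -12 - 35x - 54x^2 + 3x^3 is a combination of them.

Work in coordinates with respect to the standard basis {1, x, …, x^3}.
Write g = c₁v₁ + … + c₄v₄ and equate components.
Row-reducing the augmented matrix gives the unique coefficients (c₁, …, c₄) = (-2, 3, 4, -1).

g = -2v₁ + 3v₂ + 4v₃ - v₄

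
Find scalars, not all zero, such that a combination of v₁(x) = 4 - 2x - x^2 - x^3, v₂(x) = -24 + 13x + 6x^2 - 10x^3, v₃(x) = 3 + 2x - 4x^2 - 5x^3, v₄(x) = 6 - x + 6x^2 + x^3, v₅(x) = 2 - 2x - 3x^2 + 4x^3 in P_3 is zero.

Write each element as a vector in ℝ⁴ using {1, x, …, x^3}.
Set up α₁v₁ + … + α₅v₅ = 0 and solve the homogeneous system.
One solution (up to scaling) is (3, 1, 0, 1, 3).

3v₁ + v₂ + v₄ + 3v₅ = 0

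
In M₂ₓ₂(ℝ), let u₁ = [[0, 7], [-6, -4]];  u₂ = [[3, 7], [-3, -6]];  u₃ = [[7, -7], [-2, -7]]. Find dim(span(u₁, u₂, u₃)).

dim = 3

Represent each element by its coordinate vector in ℝ⁴.
Form the matrix with u₁, u₂, u₃ as columns and reduce.
The echelon form has 3 nonzero rows, so the rank is 3.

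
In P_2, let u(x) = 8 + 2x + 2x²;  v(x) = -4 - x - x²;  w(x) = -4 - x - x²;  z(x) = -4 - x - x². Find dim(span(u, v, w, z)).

Pass to coordinate vectors with respect to the basis {1, x, x²}.
Form the matrix with u, v, w, z as columns and reduce.
Exactly 1 pivot survives; hence the rank is 1.
(With 4 elements in a 3-dimensional space the rank is at most 3.)

1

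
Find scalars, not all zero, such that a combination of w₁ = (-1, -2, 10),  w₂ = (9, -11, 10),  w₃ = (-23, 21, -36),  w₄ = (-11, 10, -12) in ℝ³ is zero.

w₁ - w₂ + w₃ - 3w₄ = 0

Row-reduce the matrix with w₁, w₂, w₃, w₄ as columns; the null space gives the coefficients.
The free variable yields coefficients (1, -1, 1, -3) (any nonzero multiple also works).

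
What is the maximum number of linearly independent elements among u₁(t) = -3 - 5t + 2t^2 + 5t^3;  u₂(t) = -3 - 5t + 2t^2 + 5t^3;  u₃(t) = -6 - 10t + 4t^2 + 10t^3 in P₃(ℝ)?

1

Use coordinates relative to {1, t, …, t^3}.
Form the matrix with u₁, u₂, u₃ as columns and reduce.
There is 1 pivot column, so rank = 1.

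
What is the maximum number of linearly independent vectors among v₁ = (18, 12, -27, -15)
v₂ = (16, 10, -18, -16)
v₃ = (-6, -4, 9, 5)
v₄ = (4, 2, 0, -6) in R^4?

Put the 4×4 matrix [v₁|v₂|v₃|v₄] into echelon form.
There are 2 pivot columns, so rank = 2.

2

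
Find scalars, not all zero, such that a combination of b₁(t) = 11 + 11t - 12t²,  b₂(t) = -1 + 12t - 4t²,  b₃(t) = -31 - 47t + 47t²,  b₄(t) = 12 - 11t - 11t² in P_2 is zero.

Take coordinates with respect to {1, t, t²}.
Solve the homogeneous system with b₁, b₂, b₃, b₄ as columns by row-reducing the coefficient matrix.
A generator of the null space is (2, 3, 1, 1).

2b₁ + 3b₂ + b₃ + b₄ = 0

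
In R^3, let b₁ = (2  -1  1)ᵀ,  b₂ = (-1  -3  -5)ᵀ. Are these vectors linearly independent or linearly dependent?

linearly independent

Row-reduce the matrix whose columns are b₁, b₂.
The reduction yields 2 nonzero rows, so the rank is 2.
Since rank = 2 (the number of vectors), the set is linearly independent.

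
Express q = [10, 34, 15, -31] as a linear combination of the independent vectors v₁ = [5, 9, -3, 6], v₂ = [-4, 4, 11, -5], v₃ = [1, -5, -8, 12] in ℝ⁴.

q = 2v₁ - v₂ - 4v₃

Write q = α₁v₁ + … + α₃v₃ and equate components.
The system has the unique solution (α₁, α₂, α₃) = (2, -1, -4).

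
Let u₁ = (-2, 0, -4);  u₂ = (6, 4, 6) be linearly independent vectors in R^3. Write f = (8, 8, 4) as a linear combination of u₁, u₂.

f = 2u₁ + 2u₂

Write f = c₁u₁ + c₂u₂ and equate components.
The system has the unique solution (c₁, c₂) = (2, 2).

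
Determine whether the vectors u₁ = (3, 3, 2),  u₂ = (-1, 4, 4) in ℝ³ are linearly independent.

Place the vectors as rows of a 2×3 matrix and reduce to echelon form.
The reduction yields 2 nonzero rows, so the rank is 2.
Since rank = 2 (the number of vectors), the set is linearly independent.

linearly independent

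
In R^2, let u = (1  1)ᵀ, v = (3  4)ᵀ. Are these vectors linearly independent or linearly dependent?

linearly independent

Form the 2×2 matrix with these as columns; its determinant is 1.
A nonzero determinant means the columns are linearly independent.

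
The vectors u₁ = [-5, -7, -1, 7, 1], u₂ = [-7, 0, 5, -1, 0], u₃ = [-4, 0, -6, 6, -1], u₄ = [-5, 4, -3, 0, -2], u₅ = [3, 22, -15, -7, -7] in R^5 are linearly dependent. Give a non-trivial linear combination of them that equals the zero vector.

2u₁ + u₂ - u₃ - 2u₄ + u₅ = 0

Row-reduce the matrix with u₁, u₂, u₃, u₄, u₅ as columns; the null space gives the coefficients.
A generator of the null space is (2, 1, -1, -2, 1).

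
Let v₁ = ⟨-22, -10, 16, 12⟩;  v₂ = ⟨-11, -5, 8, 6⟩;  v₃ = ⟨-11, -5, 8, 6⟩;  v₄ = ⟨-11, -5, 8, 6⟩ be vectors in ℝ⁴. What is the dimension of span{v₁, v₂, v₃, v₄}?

1

Row-reduce the 4×4 matrix with these as rows.
Exactly 1 pivot survives; hence the rank is 1.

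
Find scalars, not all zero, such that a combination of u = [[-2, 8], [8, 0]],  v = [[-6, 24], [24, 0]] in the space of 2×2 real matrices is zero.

3u - v = 0

Pass to coordinate vectors relative to the basis {E₁₁, E₁₂, E₂₁, E₂₂}.
Set up α₁u + α₂v = 0 and solve the homogeneous system.
A generator of the null space is (3, -1).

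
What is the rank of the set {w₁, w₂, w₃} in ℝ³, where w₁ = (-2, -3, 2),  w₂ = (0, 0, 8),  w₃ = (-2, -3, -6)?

2

Apply Gaussian elimination to the matrix whose rows are w₁, w₂, w₃.
There are 2 pivot columns, so rank = 2.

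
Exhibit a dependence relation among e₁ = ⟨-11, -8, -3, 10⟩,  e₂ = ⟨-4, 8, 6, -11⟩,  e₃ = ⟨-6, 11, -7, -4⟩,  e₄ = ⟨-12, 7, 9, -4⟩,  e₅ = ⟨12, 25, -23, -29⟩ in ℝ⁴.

Solve the homogeneous system with e₁, e₂, e₃, e₄, e₅ as columns by row-reducing the coefficient matrix.
A generator of the null space is (0, 3, 2, -3, -1).

3e₂ + 2e₃ - 3e₄ - e₅ = 0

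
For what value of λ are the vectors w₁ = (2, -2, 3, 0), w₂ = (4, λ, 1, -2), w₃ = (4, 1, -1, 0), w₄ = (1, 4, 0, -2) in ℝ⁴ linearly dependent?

λ = 7/2

Place the vectors as rows of a 4×4 matrix; dependence ⇔ determinant zero.
The determinant works out to 28*λ - 98.
This vanishes exactly when λ = 7/2.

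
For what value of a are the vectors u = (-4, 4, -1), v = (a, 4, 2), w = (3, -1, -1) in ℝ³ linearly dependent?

a = -44/5

Place the vectors as rows of a 3×3 matrix; dependence ⇔ determinant zero.
Cofactor expansion gives det = 5*a + 44.
Setting this to zero gives a = -44/5.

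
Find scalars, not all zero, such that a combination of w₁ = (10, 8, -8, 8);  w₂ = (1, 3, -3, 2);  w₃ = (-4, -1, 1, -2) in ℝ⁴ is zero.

Write the vectors as columns of a matrix and find a nonzero vector in its null space.
A generator of the null space is (1, -2, 2).

w₁ - 2w₂ + 2w₃ = 0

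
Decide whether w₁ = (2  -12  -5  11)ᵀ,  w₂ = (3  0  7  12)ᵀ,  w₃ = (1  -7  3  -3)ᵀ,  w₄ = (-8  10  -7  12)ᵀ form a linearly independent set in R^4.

Form the 4×4 matrix with these as columns; its determinant is 11693.
A nonzero determinant means the columns are linearly independent.

linearly independent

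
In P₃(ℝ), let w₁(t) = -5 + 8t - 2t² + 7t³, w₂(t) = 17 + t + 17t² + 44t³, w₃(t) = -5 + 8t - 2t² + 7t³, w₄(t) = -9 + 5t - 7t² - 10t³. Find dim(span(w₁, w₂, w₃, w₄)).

dim = 2

Use coordinates relative to {1, t, …, t³}.
Row-reduce the 4×4 matrix with these as rows.
Exactly 2 pivots survive; hence the rank is 2.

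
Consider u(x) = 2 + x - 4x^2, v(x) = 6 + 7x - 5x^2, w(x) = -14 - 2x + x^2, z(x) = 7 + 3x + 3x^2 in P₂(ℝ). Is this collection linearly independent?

Write each element as a coordinate vector in ℝ³ using {1, x, x^2}.
There are 4 vectors in a 3-dimensional space, so they cannot be linearly independent.

linearly dependent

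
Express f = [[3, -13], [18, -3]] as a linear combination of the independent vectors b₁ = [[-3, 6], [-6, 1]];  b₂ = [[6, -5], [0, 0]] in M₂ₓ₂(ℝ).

f = -3b₁ - b₂

Identify each element with its coordinate vector in ℝ⁴ via {E₁₁, E₁₂, E₂₁, E₂₂}.
Solve the system with b₁, b₂ as columns and f as the right-hand side.
Back-substitution yields (a₁, a₂) = (-3, -1).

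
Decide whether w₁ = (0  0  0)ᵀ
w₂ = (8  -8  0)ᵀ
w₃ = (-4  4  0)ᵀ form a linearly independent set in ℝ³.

linearly dependent

One of the vectors is the zero vector, so the set is linearly dependent.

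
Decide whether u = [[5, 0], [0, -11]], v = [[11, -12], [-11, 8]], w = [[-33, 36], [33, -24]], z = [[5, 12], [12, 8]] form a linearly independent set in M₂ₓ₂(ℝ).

linearly dependent

Take coordinates with respect to the standard basis {E₁₁, E₁₂, E₂₁, E₂₂}.
Place the vectors as rows of a 4×4 matrix and reduce to echelon form.
The reduction yields 3 nonzero rows, so the rank is 3.
Since rank 3 < 4, the set is linearly dependent.
Indeed 3v + w = 0.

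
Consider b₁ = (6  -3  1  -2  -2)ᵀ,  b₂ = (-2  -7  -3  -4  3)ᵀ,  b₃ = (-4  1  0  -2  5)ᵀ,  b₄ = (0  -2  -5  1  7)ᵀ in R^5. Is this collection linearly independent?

Row-reduce the matrix whose columns are b₁, b₂, b₃, b₄.
The reduction yields 4 nonzero rows, so the rank is 4.
Since rank = 4 (the number of vectors), the set is linearly independent.

linearly independent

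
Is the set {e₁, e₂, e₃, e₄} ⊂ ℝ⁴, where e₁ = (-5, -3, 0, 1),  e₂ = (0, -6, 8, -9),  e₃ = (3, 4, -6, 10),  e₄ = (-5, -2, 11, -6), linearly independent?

Place the vectors as rows of a 4×4 matrix and reduce to echelon form.
The reduction yields 4 nonzero rows, so the rank is 4.
Since rank = 4 (the number of vectors), the set is linearly independent.

linearly independent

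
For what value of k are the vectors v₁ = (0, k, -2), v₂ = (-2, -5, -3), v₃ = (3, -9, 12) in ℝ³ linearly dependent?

k = 22/5

The vectors are dependent exactly when the determinant of the matrix with rows v₁, v₂, v₃ vanishes.
Cofactor expansion gives det = 15*k - 66.
Solving 15*k - 66 = 0 yields k = 22/5.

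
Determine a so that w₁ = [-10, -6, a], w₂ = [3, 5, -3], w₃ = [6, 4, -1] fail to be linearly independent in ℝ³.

a = 10/9

Dependence holds iff the 3×3 matrix [w₁ w₂ w₃] is singular.
Cofactor expansion gives det = 20 - 18*a.
Solving 20 - 18*a = 0 yields a = 10/9.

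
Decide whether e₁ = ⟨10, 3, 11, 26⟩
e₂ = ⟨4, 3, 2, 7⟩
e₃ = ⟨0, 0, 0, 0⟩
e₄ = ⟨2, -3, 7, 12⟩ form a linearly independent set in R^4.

linearly dependent

One of the vectors is the zero vector, so the set is linearly dependent.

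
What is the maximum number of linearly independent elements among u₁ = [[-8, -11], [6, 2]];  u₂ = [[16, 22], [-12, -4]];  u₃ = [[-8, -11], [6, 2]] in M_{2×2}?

Represent each element by its coordinate vector in ℝ⁴.
Row-reduce the 3×4 matrix with these as rows.
Reduction leaves 1 leading entry, giving rank 1.

1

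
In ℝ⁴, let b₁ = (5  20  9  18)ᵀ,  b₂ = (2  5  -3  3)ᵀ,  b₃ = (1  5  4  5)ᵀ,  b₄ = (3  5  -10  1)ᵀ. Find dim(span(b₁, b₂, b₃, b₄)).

Apply Gaussian elimination to the matrix whose rows are b₁, b₂, b₃, b₄.
There are 2 pivot columns, so rank = 2.

2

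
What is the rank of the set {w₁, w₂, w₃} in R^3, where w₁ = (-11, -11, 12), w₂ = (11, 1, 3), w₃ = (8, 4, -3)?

3

Apply Gaussian elimination to the matrix whose rows are w₁, w₂, w₃.
There are 3 pivot columns, so rank = 3.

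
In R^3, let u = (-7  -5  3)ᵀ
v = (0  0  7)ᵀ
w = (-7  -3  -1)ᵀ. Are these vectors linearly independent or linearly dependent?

The matrix [u|v|w] has determinant 98.
A nonzero determinant means the columns are linearly independent.

linearly independent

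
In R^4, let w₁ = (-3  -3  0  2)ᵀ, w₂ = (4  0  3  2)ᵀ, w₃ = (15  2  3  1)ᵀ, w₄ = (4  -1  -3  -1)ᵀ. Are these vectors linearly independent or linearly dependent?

linearly dependent

Row-reduce the matrix whose columns are w₁, w₂, w₃, w₄.
The reduction yields 3 nonzero rows, so the rank is 3.
Since rank 3 < 4, the set is linearly dependent.
Indeed w₁ - 2w₂ + w₃ - w₄ = 0.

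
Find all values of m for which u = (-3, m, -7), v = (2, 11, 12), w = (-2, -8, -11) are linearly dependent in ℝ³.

m = 33/2

The set is linearly dependent precisely when det[u; v; w] = 0.
The determinant works out to 33 - 2*m.
This vanishes exactly when m = 33/2.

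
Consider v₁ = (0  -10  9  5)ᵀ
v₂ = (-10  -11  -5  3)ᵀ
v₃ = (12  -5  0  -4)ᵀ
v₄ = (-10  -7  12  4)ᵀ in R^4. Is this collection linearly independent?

linearly independent

Row-reduce the matrix whose columns are v₁, v₂, v₃, v₄.
The reduction yields 4 nonzero rows, so the rank is 4.
Since rank = 4 (the number of vectors), the set is linearly independent.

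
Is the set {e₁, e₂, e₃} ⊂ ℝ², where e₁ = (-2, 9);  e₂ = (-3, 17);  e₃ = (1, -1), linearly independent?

There are 3 vectors in a 2-dimensional space, so they cannot be linearly independent.

linearly dependent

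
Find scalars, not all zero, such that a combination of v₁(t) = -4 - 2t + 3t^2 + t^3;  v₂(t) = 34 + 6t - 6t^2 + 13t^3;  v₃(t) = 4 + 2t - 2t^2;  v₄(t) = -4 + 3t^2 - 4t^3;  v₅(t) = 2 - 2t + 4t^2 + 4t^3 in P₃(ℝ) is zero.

3v₁ + v₂ - 3v₃ + v₄ - 3v₅ = 0

Take coordinates with respect to {1, t, …, t^3}.
Write the vectors as columns of a matrix and find a nonzero vector in its null space.
One solution (up to scaling) is (3, 1, -3, 1, -3).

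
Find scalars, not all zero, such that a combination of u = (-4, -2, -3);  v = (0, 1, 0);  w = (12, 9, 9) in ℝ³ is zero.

3u - 3v + w = 0

Solve the homogeneous system with u, v, w as columns by row-reducing the coefficient matrix.
A generator of the null space is (3, -3, 1).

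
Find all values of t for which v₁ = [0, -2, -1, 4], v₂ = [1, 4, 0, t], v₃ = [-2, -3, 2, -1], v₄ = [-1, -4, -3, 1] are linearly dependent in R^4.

t = -53/11

The vectors are dependent exactly when the determinant of the matrix with rows v₁, v₂, v₃, v₄ vanishes.
Expanding, det = 11*t + 53.
Setting this to zero gives t = -53/11.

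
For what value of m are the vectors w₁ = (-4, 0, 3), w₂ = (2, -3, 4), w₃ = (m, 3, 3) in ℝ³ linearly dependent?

The vectors are dependent exactly when the determinant of the matrix with rows w₁, w₂, w₃ vanishes.
The determinant works out to 9*m + 102.
Setting this to zero gives m = -34/3.

m = -34/3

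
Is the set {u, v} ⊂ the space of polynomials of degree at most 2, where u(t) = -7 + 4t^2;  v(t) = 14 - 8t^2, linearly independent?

linearly dependent

Take coordinates with respect to the standard basis {1, t, t^2}.
Row-reduce the matrix whose columns are u, v.
The reduction yields 1 nonzero row, so the rank is 1.
Since rank 1 < 2, the set is linearly dependent.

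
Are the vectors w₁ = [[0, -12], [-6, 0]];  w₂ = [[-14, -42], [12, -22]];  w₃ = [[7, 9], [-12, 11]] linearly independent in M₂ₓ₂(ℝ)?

Take coordinates with respect to the standard basis {E₁₁, E₁₂, E₂₁, E₂₂}.
Row-reduce the matrix whose columns are w₁, w₂, w₃.
The reduction yields 2 nonzero rows, so the rank is 2.
Since rank 2 < 3, the set is linearly dependent.
Indeed 2w₁ - w₂ - 2w₃ = 0.

linearly dependent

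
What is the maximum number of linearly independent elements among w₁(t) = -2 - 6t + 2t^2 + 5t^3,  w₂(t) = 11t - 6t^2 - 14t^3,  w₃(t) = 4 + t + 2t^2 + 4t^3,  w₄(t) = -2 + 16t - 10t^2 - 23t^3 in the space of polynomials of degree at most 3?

2

Represent each element by its coordinate vector in ℝ⁴.
Apply Gaussian elimination to the matrix whose rows are w₁, w₂, w₃, w₄.
Exactly 2 pivots survive; hence the rank is 2.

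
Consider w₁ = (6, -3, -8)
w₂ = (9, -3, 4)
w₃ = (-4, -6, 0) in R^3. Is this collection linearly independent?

linearly independent

Place the vectors as rows of a 3×3 matrix and reduce to echelon form.
The reduction yields 3 nonzero rows, so the rank is 3.
Since rank = 3 (the number of vectors), the set is linearly independent.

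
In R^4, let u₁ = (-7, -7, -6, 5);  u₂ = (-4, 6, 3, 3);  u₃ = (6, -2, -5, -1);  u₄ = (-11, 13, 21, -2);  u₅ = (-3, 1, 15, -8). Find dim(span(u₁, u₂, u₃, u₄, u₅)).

dim = 3

Apply Gaussian elimination to the matrix whose rows are u₁, u₂, u₃, u₄, u₅.
Reduction leaves 3 leading entries, giving rank 3.
(With 5 elements in a 4-dimensional space the rank is at most 4.)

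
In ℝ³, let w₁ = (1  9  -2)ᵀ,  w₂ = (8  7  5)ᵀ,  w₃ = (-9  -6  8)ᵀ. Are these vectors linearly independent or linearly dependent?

linearly independent

Form the 3×3 matrix with these as columns; its determinant is -925.
A nonzero determinant means the columns are linearly independent.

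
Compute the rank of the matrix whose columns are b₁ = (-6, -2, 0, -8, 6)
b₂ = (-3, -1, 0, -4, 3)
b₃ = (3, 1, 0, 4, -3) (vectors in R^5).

Row-reduce the 3×5 matrix with these as rows.
The echelon form has 1 nonzero row, so the rank is 1.

rank 1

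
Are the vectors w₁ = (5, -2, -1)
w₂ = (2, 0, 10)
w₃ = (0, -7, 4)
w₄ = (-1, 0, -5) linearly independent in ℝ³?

There are 4 vectors in a 3-dimensional space, so they cannot be linearly independent.

linearly dependent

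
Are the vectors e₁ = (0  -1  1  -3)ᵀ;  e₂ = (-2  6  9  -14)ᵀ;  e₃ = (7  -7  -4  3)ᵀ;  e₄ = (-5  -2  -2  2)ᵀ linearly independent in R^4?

linearly dependent

Form the 4×4 matrix with these as columns; its determinant is 0.
A zero determinant means the columns are linearly dependent.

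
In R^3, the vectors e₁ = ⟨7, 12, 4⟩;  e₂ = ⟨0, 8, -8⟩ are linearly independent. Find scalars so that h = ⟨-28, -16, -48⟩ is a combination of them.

Write h = α₁e₁ + α₂e₂ and equate components.
Back-substitution yields (α₁, α₂) = (-4, 4).

h = -4e₁ + 4e₂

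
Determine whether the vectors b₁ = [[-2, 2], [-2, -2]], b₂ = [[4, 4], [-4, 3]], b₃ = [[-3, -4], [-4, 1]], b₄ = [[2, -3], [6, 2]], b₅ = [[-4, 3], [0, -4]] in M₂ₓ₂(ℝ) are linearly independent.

Write each element as a coordinate vector in ℝ⁴ using {E₁₁, E₁₂, E₂₁, E₂₂}.
There are 5 vectors in a 4-dimensional space, so they cannot be linearly independent.

linearly dependent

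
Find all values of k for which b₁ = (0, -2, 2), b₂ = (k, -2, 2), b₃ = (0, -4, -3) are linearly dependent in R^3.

k = 0

Dependence holds iff the 3×3 matrix [b₁ b₂ b₃] is singular.
The determinant works out to -14*k.
Setting this to zero gives k = 0.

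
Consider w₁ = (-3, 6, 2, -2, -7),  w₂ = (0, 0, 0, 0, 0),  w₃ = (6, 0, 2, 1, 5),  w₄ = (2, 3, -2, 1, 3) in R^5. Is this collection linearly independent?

linearly dependent

One of the vectors is the zero vector, so the set is linearly dependent.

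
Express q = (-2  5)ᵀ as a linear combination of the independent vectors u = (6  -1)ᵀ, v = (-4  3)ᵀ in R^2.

q = u + 2v

Write q = α₁u + α₂v and equate components.
The system has the unique solution (α₁, α₂) = (1, 2).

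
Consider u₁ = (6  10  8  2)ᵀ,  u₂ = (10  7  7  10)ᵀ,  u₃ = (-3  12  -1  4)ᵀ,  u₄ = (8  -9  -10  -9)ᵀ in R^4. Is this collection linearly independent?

linearly independent

The matrix [u₁|u₂|u₃|u₄] has determinant -18630.
A nonzero determinant means the columns are linearly independent.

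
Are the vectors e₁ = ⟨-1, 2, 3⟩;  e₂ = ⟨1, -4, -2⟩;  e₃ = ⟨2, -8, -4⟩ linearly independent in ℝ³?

linearly dependent

Form the 3×3 matrix with these as columns; its determinant is 0.
A zero determinant means the columns are linearly dependent.
Indeed 2e₂ - e₃ = 0.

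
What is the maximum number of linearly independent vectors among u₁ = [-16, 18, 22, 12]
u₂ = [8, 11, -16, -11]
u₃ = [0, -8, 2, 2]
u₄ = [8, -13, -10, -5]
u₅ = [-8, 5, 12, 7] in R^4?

2

Put the 4×5 matrix [u₁|u₂|u₃|u₄|u₅] into echelon form.
There are 2 pivot columns, so rank = 2.
(With 5 elements in a 4-dimensional space the rank is at most 4.)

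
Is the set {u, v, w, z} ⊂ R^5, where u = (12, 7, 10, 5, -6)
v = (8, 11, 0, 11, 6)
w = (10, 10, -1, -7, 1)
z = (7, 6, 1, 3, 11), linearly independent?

Place the vectors as rows of a 4×5 matrix and reduce to echelon form.
The reduction yields 4 nonzero rows, so the rank is 4.
Since rank = 4 (the number of vectors), the set is linearly independent.

linearly independent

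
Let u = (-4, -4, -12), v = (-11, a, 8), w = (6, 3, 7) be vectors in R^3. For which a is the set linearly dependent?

Place the vectors as rows of a 3×3 matrix; dependence ⇔ determinant zero.
The determinant works out to 44*a - 8.
This vanishes exactly when a = 2/11.

a = 2/11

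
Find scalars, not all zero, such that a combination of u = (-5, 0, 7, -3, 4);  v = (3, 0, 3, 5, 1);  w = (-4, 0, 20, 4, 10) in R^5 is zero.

Solve the homogeneous system with u, v, w as columns by row-reducing the coefficient matrix.
The free variable yields coefficients (2, 2, -1) (any nonzero multiple also works).

2u + 2v - w = 0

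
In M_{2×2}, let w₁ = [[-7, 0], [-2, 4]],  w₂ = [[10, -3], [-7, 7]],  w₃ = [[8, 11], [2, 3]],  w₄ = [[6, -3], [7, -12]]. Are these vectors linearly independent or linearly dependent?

linearly independent

Take coordinates with respect to the standard basis {E₁₁, E₁₂, E₂₁, E₂₂}.
Row-reduce the matrix whose columns are w₁, w₂, w₃, w₄.
The reduction yields 4 nonzero rows, so the rank is 4.
Since rank = 4 (the number of vectors), the set is linearly independent.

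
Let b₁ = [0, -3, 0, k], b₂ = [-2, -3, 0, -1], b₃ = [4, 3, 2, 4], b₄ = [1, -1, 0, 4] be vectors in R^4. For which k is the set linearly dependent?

k = 21/5

The set is linearly dependent precisely when det[b₁; b₂; b₃; b₄] = 0.
Cofactor expansion gives det = 10*k - 42.
Setting this to zero gives k = 21/5.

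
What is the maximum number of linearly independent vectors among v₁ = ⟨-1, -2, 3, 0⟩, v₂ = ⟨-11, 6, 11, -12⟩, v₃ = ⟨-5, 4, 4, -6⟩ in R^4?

2

Row-reduce the 3×4 matrix with these as rows.
Reduction leaves 2 leading entries, giving rank 2.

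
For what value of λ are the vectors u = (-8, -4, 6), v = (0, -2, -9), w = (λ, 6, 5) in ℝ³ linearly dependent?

λ = 22/3

Place the vectors as rows of a 3×3 matrix; dependence ⇔ determinant zero.
Cofactor expansion gives det = 48*λ - 352.
This vanishes exactly when λ = 22/3.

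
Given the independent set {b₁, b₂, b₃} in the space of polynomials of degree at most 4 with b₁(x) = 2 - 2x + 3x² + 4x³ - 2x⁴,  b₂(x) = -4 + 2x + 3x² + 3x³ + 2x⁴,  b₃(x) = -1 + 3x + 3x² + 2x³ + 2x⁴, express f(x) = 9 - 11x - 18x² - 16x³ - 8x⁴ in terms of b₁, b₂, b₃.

f = -b₁ - 2b₂ - 3b₃

Take coordinate vectors relative to {1, x, …, x⁴}.
Since b₁, b₂, b₃ are independent, the coefficients expressing f are uniquely determined by a linear system.
Row-reducing the augmented matrix gives the unique coefficients (α₁, α₂, α₃) = (-1, -2, -3).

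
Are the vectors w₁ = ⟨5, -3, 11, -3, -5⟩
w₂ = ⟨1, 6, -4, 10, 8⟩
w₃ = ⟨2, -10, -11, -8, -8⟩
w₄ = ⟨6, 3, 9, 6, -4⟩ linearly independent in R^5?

Place the vectors as rows of a 4×5 matrix and reduce to echelon form.
The reduction yields 4 nonzero rows, so the rank is 4.
Since rank = 4 (the number of vectors), the set is linearly independent.

linearly independent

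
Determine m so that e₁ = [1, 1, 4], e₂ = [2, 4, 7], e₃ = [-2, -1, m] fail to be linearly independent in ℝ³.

Place the vectors as rows of a 3×3 matrix; dependence ⇔ determinant zero.
Expanding, det = 2*m + 17.
Setting this to zero gives m = -17/2.

m = -17/2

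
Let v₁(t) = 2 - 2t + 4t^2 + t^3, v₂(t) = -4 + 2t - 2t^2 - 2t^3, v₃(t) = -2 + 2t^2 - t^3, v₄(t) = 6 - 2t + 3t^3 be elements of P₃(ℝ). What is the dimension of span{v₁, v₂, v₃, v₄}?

Represent each element by its coordinate vector in ℝ⁴.
Put the 4×4 matrix [v₁|v₂|v₃|v₄] into echelon form.
Reduction leaves 2 leading entries, giving rank 2.

2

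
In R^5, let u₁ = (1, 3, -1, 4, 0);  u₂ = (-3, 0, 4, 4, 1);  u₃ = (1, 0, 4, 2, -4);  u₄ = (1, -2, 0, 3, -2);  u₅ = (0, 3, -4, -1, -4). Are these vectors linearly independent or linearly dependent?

linearly independent

The matrix [u₁|u₂|u₃|u₄|u₅] has determinant -2493.
A nonzero determinant means the columns are linearly independent.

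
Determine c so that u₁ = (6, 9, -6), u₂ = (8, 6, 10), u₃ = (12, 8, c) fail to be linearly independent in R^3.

Place the vectors as rows of a 3×3 matrix; dependence ⇔ determinant zero.
The determinant works out to 648 - 36*c.
This vanishes exactly when c = 18.

c = 18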